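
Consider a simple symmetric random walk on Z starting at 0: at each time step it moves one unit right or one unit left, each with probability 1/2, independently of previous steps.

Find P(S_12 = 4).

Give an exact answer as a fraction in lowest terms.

Answer: 495/4096

Derivation:
To reach position 4 after 12 steps: need 8 steps of +1 and 4 of -1.
Favorable paths: C(12,8) = 495
Total paths: 2^12 = 4096
P = 495/4096 = 495/4096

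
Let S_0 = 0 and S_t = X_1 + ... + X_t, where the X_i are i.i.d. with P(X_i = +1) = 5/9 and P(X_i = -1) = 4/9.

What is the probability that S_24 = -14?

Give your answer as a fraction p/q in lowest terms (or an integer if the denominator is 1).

Answer: 12170219329945600000/26588814358957503287787

Derivation:
To reach position -14 after 24 steps: need 5 steps of +1 and 19 steps of -1.
Number of such sequences: C(24,5) = 42504
Each has probability (5/9)^5 · (4/9)^19 = 858993459200000/79766443076872509863361
P = 42504 · 858993459200000/79766443076872509863361 = 12170219329945600000/26588814358957503287787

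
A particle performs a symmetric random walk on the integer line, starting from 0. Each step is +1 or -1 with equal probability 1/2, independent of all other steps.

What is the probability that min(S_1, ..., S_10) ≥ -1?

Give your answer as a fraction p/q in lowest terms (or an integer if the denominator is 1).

Let f(t,s) = #length-t paths at position s with S_1..S_t all ≥ -1.
f(t,s) = f(t-1,s-1) + f(t-1,s+1) for s ≥ -1; f(t,s) = 0 for s < -1.
t=0: f(0,0)=1
t=1: f(1,-1)=1 f(1,1)=1
t=2: f(2,0)=2 f(2,2)=1
t=3: f(3,-1)=2 f(3,1)=3 f(3,3)=1
t=4: f(4,0)=5 f(4,2)=4 f(4,4)=1
t=5: f(5,-1)=5 f(5,1)=9 f(5,3)=5 f(5,5)=1
t=6: f(6,0)=14 f(6,2)=14 f(6,4)=6 f(6,6)=1
t=7: f(7,-1)=14 f(7,1)=28 f(7,3)=20 f(7,5)=7 f(7,7)=1
t=8: f(8,0)=42 f(8,2)=48 f(8,4)=27 f(8,6)=8 f(8,8)=1
t=9: f(9,-1)=42 f(9,1)=90 f(9,3)=75 f(9,5)=35 f(9,7)=9 f(9,9)=1
t=10: f(10,0)=132 f(10,2)=165 f(10,4)=110 f(10,6)=44 f(10,8)=10 f(10,10)=1
Σ_s f(10,s) = 462
P = 462/1024 = 231/512

Answer: 231/512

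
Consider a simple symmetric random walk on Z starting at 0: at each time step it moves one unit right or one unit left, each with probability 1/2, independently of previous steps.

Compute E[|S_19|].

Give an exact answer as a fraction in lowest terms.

Answer: 230945/65536

Derivation:
S_19 takes values m ≡ 1 (mod 2) with |m| ≤ 19; P(S_19=m) = C(19,(19+m)/2)/2^19.
Total paths: 2^19 = 524288
Distribution: P(S=-19)=1/524288, P(S=-17)=19/524288, P(S=-15)=171/524288, P(S=-13)=969/524288, P(S=-11)=3876/524288, P(S=-9)=11628/524288, P(S=-7)=27132/524288, P(S=-5)=50388/524288, P(S=-3)=75582/524288, P(S=-1)=92378/524288, P(S=1)=92378/524288, P(S=3)=75582/524288, P(S=5)=50388/524288, P(S=7)=27132/524288, P(S=9)=11628/524288, P(S=11)=3876/524288, P(S=13)=969/524288, P(S=15)=171/524288, P(S=17)=19/524288, P(S=19)=1/524288
E[|S_19|] = Σ_m |m|·P(S_19=m) = 1847560/524288 = 230945/65536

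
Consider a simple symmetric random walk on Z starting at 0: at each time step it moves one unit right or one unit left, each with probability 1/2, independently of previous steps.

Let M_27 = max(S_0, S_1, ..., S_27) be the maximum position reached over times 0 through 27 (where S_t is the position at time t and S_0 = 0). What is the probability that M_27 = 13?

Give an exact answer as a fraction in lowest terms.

Answer: 444015/67108864

Derivation:
Let M_27 = max(S_0,...,S_27). Use the reflection principle: for j ≥ 1, #{paths with M_27 ≥ j} = #{S_27 ≥ j} + #{S_27 ≥ j+1}.
By reflection, #{M_27 ≥ 13} = #{S_27 ≥ 13} + #{S_27 ≥ 14} = 1285624 + 397594 = 1683218.
#{M_27 ≥ 14} = #{S_27 ≥ 14} + #{S_27 ≥ 15} = 397594 + 397594 = 795188.
#{M_27 = 13} = 1683218 - 795188 = 888030.
P(M_27 = 13) = 888030/134217728 = 444015/67108864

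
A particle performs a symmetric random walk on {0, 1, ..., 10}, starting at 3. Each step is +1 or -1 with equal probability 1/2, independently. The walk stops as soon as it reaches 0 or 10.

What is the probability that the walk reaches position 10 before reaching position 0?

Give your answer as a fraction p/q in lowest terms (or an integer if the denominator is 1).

Answer: 3/10

Derivation:
Symmetric walk (p = 1/2): the harmonic-function argument gives P(hit 10 before 0 | start at 3) = a/N.
P = 3/10 = 3/10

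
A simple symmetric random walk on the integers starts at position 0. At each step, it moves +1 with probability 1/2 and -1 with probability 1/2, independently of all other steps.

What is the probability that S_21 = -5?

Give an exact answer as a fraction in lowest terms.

To reach position -5 after 21 steps: need 8 steps of +1 and 13 of -1.
Favorable paths: C(21,8) = 203490
Total paths: 2^21 = 2097152
P = 203490/2097152 = 101745/1048576

Answer: 101745/1048576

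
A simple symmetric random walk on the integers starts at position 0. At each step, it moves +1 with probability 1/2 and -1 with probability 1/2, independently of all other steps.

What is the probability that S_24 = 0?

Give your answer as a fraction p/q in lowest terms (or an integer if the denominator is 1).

Answer: 676039/4194304

Derivation:
To return to 0 after 24 steps: need exactly 12 steps of +1 and 12 of -1.
Favorable paths: C(24,12) = 2704156
Total paths: 2^24 = 16777216
P = 2704156/16777216 = 676039/4194304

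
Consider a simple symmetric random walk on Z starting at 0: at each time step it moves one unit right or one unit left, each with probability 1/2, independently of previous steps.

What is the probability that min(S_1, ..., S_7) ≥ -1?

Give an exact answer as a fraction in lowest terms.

Let f(t,s) = #length-t paths at position s with S_1..S_t all ≥ -1.
f(t,s) = f(t-1,s-1) + f(t-1,s+1) for s ≥ -1; f(t,s) = 0 for s < -1.
t=0: f(0,0)=1
t=1: f(1,-1)=1 f(1,1)=1
t=2: f(2,0)=2 f(2,2)=1
t=3: f(3,-1)=2 f(3,1)=3 f(3,3)=1
t=4: f(4,0)=5 f(4,2)=4 f(4,4)=1
t=5: f(5,-1)=5 f(5,1)=9 f(5,3)=5 f(5,5)=1
t=6: f(6,0)=14 f(6,2)=14 f(6,4)=6 f(6,6)=1
t=7: f(7,-1)=14 f(7,1)=28 f(7,3)=20 f(7,5)=7 f(7,7)=1
Σ_s f(7,s) = 70
P = 70/128 = 35/64

Answer: 35/64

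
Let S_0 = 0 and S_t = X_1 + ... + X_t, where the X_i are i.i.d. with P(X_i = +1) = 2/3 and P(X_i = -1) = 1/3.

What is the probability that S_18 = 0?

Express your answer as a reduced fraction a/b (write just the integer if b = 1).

Answer: 24893440/387420489

Derivation:
To be at 0 after 18 steps: need exactly 9 steps of +1 and 9 of -1.
Number of such sequences: C(18,9) = 48620
Each has probability (2/3)^9 · (1/3)^9 = 512/387420489
P = 48620 · 512/387420489 = 24893440/387420489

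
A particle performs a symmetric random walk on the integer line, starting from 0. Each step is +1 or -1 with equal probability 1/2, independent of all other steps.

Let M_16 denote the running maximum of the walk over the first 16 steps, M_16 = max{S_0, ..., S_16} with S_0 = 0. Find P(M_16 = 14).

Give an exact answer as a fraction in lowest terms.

Let M_16 = max(S_0,...,S_16). Use the reflection principle: for j ≥ 1, #{paths with M_16 ≥ j} = #{S_16 ≥ j} + #{S_16 ≥ j+1}.
By reflection, #{M_16 ≥ 14} = #{S_16 ≥ 14} + #{S_16 ≥ 15} = 17 + 1 = 18.
#{M_16 ≥ 15} = #{S_16 ≥ 15} + #{S_16 ≥ 16} = 1 + 1 = 2.
#{M_16 = 14} = 18 - 2 = 16.
P(M_16 = 14) = 16/65536 = 1/4096

Answer: 1/4096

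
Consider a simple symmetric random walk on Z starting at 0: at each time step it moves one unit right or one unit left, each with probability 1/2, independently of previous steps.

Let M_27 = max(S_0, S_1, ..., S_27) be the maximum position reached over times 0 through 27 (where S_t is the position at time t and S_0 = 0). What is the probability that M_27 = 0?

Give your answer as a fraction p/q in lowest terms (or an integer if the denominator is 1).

Let M_27 = max(S_0,...,S_27). Use the reflection principle: for j ≥ 1, #{paths with M_27 ≥ j} = #{S_27 ≥ j} + #{S_27 ≥ j+1}.
P(M_27 ≥ 0) = 1 since S_0 = 0, so #{M_27 ≥ 0} = 134217728.
#{M_27 ≥ 1} = #{S_27 ≥ 1} + #{S_27 ≥ 2} = 67108864 + 47050564 = 114159428.
#{M_27 = 0} = 134217728 - 114159428 = 20058300.
P(M_27 = 0) = 20058300/134217728 = 5014575/33554432

Answer: 5014575/33554432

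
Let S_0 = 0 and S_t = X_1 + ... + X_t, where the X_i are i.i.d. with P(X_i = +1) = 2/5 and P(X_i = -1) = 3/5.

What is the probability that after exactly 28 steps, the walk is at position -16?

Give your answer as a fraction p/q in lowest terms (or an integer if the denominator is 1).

Answer: 151328005082811648/7450580596923828125

Derivation:
To reach position -16 after 28 steps: need 6 steps of +1 and 22 steps of -1.
Number of such sequences: C(28,6) = 376740
Each has probability (2/5)^6 · (3/5)^22 = 2008387814976/37252902984619140625
P = 376740 · 2008387814976/37252902984619140625 = 151328005082811648/7450580596923828125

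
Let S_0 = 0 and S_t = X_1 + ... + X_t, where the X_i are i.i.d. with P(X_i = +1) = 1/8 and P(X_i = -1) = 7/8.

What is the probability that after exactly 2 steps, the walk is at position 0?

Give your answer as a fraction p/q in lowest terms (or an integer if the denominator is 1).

To be at 0 after 2 steps: need exactly 1 step of +1 and 1 of -1.
Number of such sequences: C(2,1) = 2
Each has probability (1/8)^1 · (7/8)^1 = 7/64
P = 2 · 7/64 = 7/32

Answer: 7/32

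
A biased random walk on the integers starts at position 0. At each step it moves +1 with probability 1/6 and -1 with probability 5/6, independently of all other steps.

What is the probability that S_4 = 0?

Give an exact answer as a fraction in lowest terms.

Answer: 25/216

Derivation:
To be at 0 after 4 steps: need exactly 2 steps of +1 and 2 of -1.
Number of such sequences: C(4,2) = 6
Each has probability (1/6)^2 · (5/6)^2 = 25/1296
P = 6 · 25/1296 = 25/216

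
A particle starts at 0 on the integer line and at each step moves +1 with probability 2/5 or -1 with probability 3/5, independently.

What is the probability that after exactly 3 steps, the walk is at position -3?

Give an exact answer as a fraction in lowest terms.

Answer: 27/125

Derivation:
To reach position -3 after 3 steps: need 0 steps of +1 and 3 steps of -1.
Number of such sequences: C(3,0) = 1
Each has probability (2/5)^0 · (3/5)^3 = 27/125
P = 1 · 27/125 = 27/125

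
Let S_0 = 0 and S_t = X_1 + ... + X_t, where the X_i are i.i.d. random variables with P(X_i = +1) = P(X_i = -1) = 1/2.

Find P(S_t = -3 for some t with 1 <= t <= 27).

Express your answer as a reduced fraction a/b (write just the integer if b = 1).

Count via complement. Let g(t,s) = #length-t paths at position s with S_1..S_t all ≠ -3.
g(t,s) = g(t-1,s-1) + g(t-1,s+1) for s ≠ -3; g(t,-3) = 0.
t=0: g(0,0)=1
t=1: g(1,-1)=1 g(1,1)=1
t=2: g(2,-2)=1 g(2,0)=2 g(2,2)=1
t=3: g(3,-1)=3 g(3,1)=3 g(3,3)=1
t=4: g(4,-2)=3 g(4,0)=6 g(4,2)=4 g(4,4)=1
t=5: g(5,-1)=9 g(5,1)=10 g(5,3)=5 g(5,5)=1
t=6: g(6,-2)=9 g(6,0)=19 g(6,2)=15 g(6,4)=6 g(6,6)=1
t=7: g(7,-1)=28 g(7,1)=34 g(7,3)=21 g(7,5)=7 g(7,7)=1
t=8: g(8,-2)=28 g(8,0)=62 g(8,2)=55 g(8,4)=28 g(8,6)=8 g(8,8)=1
t=9: g(9,-1)=90 g(9,1)=117 g(9,3)=83 g(9,5)=36 g(9,7)=9 g(9,9)=1
t=10: g(10,-2)=90 g(10,0)=207 g(10,2)=200 g(10,4)=119 g(10,6)=45 g(10,8)=10 g(10,10)=1
t=11: g(11,-1)=297 g(11,1)=407 g(11,3)=319 g(11,5)=164 g(11,7)=55 g(11,9)=11 g(11,11)=1
t=12: g(12,-2)=297 g(12,0)=704 g(12,2)=726 g(12,4)=483 g(12,6)=219 g(12,8)=66 g(12,10)=12 g(12,12)=1
t=13: g(13,-1)=1001 g(13,1)=1430 g(13,3)=1209 g(13,5)=702 g(13,7)=285 g(13,9)=78 g(13,11)=13 g(13,13)=1
t=14: g(14,-2)=1001 g(14,0)=2431 g(14,2)=2639 g(14,4)=1911 g(14,6)=987 g(14,8)=363 g(14,10)=91 g(14,12)=14 g(14,14)=1
t=15: g(15,-1)=3432 g(15,1)=5070 g(15,3)=4550 g(15,5)=2898 g(15,7)=1350 g(15,9)=454 g(15,11)=105 g(15,13)=15 g(15,15)=1
t=16: g(16,-2)=3432 g(16,0)=8502 g(16,2)=9620 g(16,4)=7448 g(16,6)=4248 g(16,8)=1804 g(16,10)=559 g(16,12)=120 g(16,14)=16 g(16,16)=1
t=17: g(17,-1)=11934 g(17,1)=18122 g(17,3)=17068 g(17,5)=11696 g(17,7)=6052 g(17,9)=2363 g(17,11)=679 g(17,13)=136 g(17,15)=17 g(17,17)=1
t=18: g(18,-2)=11934 g(18,0)=30056 g(18,2)=35190 g(18,4)=28764 g(18,6)=17748 g(18,8)=8415 g(18,10)=3042 g(18,12)=815 g(18,14)=153 g(18,16)=18 g(18,18)=1
t=19: g(19,-1)=41990 g(19,1)=65246 g(19,3)=63954 g(19,5)=46512 g(19,7)=26163 g(19,9)=11457 g(19,11)=3857 g(19,13)=968 g(19,15)=171 g(19,17)=19 g(19,19)=1
t=20: g(20,-2)=41990 g(20,0)=107236 g(20,2)=129200 g(20,4)=110466 g(20,6)=72675 g(20,8)=37620 g(20,10)=15314 g(20,12)=4825 g(20,14)=1139 g(20,16)=190 g(20,18)=20 g(20,20)=1
t=21: g(21,-1)=149226 g(21,1)=236436 g(21,3)=239666 g(21,5)=183141 g(21,7)=110295 g(21,9)=52934 g(21,11)=20139 g(21,13)=5964 g(21,15)=1329 g(21,17)=210 g(21,19)=21 g(21,21)=1
t=22: g(22,-2)=149226 g(22,0)=385662 g(22,2)=476102 g(22,4)=422807 g(22,6)=293436 g(22,8)=163229 g(22,10)=73073 g(22,12)=26103 g(22,14)=7293 g(22,16)=1539 g(22,18)=231 g(22,20)=22 g(22,22)=1
t=23: g(23,-1)=534888 g(23,1)=861764 g(23,3)=898909 g(23,5)=716243 g(23,7)=456665 g(23,9)=236302 g(23,11)=99176 g(23,13)=33396 g(23,15)=8832 g(23,17)=1770 g(23,19)=253 g(23,21)=23 g(23,23)=1
t=24: g(24,-2)=534888 g(24,0)=1396652 g(24,2)=1760673 g(24,4)=1615152 g(24,6)=1172908 g(24,8)=692967 g(24,10)=335478 g(24,12)=132572 g(24,14)=42228 g(24,16)=10602 g(24,18)=2023 g(24,20)=276 g(24,22)=24 g(24,24)=1
t=25: g(25,-1)=1931540 g(25,1)=3157325 g(25,3)=3375825 g(25,5)=2788060 g(25,7)=1865875 g(25,9)=1028445 g(25,11)=468050 g(25,13)=174800 g(25,15)=52830 g(25,17)=12625 g(25,19)=2299 g(25,21)=300 g(25,23)=25 g(25,25)=1
t=26: g(26,-2)=1931540 g(26,0)=5088865 g(26,2)=6533150 g(26,4)=6163885 g(26,6)=4653935 g(26,8)=2894320 g(26,10)=1496495 g(26,12)=642850 g(26,14)=227630 g(26,16)=65455 g(26,18)=14924 g(26,20)=2599 g(26,22)=325 g(26,24)=26 g(26,26)=1
t=27: g(27,-1)=7020405 g(27,1)=11622015 g(27,3)=12697035 g(27,5)=10817820 g(27,7)=7548255 g(27,9)=4390815 g(27,11)=2139345 g(27,13)=870480 g(27,15)=293085 g(27,17)=80379 g(27,19)=17523 g(27,21)=2924 g(27,23)=351 g(27,25)=27 g(27,27)=1
Paths never hitting -3: Σ_s g(27,s) = 57500460
Paths hitting -3: 2^27 - 57500460 = 76717268
P = 76717268/134217728 = 19179317/33554432

Answer: 19179317/33554432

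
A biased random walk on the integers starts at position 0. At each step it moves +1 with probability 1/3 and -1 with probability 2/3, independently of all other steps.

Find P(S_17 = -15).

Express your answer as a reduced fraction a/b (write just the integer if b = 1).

To reach position -15 after 17 steps: need 1 step of +1 and 16 steps of -1.
Number of such sequences: C(17,1) = 17
Each has probability (1/3)^1 · (2/3)^16 = 65536/129140163
P = 17 · 65536/129140163 = 1114112/129140163

Answer: 1114112/129140163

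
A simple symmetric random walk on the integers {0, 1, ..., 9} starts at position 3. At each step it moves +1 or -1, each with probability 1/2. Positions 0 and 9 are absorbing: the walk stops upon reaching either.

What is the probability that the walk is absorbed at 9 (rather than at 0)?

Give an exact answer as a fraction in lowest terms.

Answer: 1/3

Derivation:
Symmetric walk (p = 1/2): the harmonic-function argument gives P(hit 9 before 0 | start at 3) = a/N.
P = 3/9 = 1/3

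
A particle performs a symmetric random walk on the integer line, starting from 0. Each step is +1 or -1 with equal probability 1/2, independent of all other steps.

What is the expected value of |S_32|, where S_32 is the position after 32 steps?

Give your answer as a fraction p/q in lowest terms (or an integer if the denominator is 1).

Answer: 300540195/67108864

Derivation:
S_32 takes values m ≡ 0 (mod 2) with |m| ≤ 32; P(S_32=m) = C(32,(32+m)/2)/2^32.
Total paths: 2^32 = 4294967296
Distribution: P(S=-32)=1/4294967296, P(S=-30)=32/4294967296, P(S=-28)=496/4294967296, P(S=-26)=4960/4294967296, P(S=-24)=35960/4294967296, P(S=-22)=201376/4294967296, P(S=-20)=906192/4294967296, P(S=-18)=3365856/4294967296, P(S=-16)=10518300/4294967296, P(S=-14)=28048800/4294967296, P(S=-12)=64512240/4294967296, P(S=-10)=129024480/4294967296, P(S=-8)=225792840/4294967296, P(S=-6)=347373600/4294967296, P(S=-4)=471435600/4294967296, P(S=-2)=565722720/4294967296, P(S=0)=601080390/4294967296, P(S=2)=565722720/4294967296, P(S=4)=471435600/4294967296, P(S=6)=347373600/4294967296, P(S=8)=225792840/4294967296, P(S=10)=129024480/4294967296, P(S=12)=64512240/4294967296, P(S=14)=28048800/4294967296, P(S=16)=10518300/4294967296, P(S=18)=3365856/4294967296, P(S=20)=906192/4294967296, P(S=22)=201376/4294967296, P(S=24)=35960/4294967296, P(S=26)=4960/4294967296, P(S=28)=496/4294967296, P(S=30)=32/4294967296, P(S=32)=1/4294967296
E[|S_32|] = Σ_m |m|·P(S_32=m) = 19234572480/4294967296 = 300540195/67108864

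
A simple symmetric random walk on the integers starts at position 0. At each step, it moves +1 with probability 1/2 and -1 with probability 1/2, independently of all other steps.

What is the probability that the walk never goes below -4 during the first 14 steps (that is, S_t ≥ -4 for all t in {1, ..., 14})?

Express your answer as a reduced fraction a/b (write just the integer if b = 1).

Let f(t,s) = #length-t paths at position s with S_1..S_t all ≥ -4.
f(t,s) = f(t-1,s-1) + f(t-1,s+1) for s ≥ -4; f(t,s) = 0 for s < -4.
t=0: f(0,0)=1
t=1: f(1,-1)=1 f(1,1)=1
t=2: f(2,-2)=1 f(2,0)=2 f(2,2)=1
t=3: f(3,-3)=1 f(3,-1)=3 f(3,1)=3 f(3,3)=1
t=4: f(4,-4)=1 f(4,-2)=4 f(4,0)=6 f(4,2)=4 f(4,4)=1
t=5: f(5,-3)=5 f(5,-1)=10 f(5,1)=10 f(5,3)=5 f(5,5)=1
t=6: f(6,-4)=5 f(6,-2)=15 f(6,0)=20 f(6,2)=15 f(6,4)=6 f(6,6)=1
t=7: f(7,-3)=20 f(7,-1)=35 f(7,1)=35 f(7,3)=21 f(7,5)=7 f(7,7)=1
t=8: f(8,-4)=20 f(8,-2)=55 f(8,0)=70 f(8,2)=56 f(8,4)=28 f(8,6)=8 f(8,8)=1
t=9: f(9,-3)=75 f(9,-1)=125 f(9,1)=126 f(9,3)=84 f(9,5)=36 f(9,7)=9 f(9,9)=1
t=10: f(10,-4)=75 f(10,-2)=200 f(10,0)=251 f(10,2)=210 f(10,4)=120 f(10,6)=45 f(10,8)=10 f(10,10)=1
t=11: f(11,-3)=275 f(11,-1)=451 f(11,1)=461 f(11,3)=330 f(11,5)=165 f(11,7)=55 f(11,9)=11 f(11,11)=1
t=12: f(12,-4)=275 f(12,-2)=726 f(12,0)=912 f(12,2)=791 f(12,4)=495 f(12,6)=220 f(12,8)=66 f(12,10)=12 f(12,12)=1
t=13: f(13,-3)=1001 f(13,-1)=1638 f(13,1)=1703 f(13,3)=1286 f(13,5)=715 f(13,7)=286 f(13,9)=78 f(13,11)=13 f(13,13)=1
t=14: f(14,-4)=1001 f(14,-2)=2639 f(14,0)=3341 f(14,2)=2989 f(14,4)=2001 f(14,6)=1001 f(14,8)=364 f(14,10)=91 f(14,12)=14 f(14,14)=1
Σ_s f(14,s) = 13442
P = 13442/16384 = 6721/8192

Answer: 6721/8192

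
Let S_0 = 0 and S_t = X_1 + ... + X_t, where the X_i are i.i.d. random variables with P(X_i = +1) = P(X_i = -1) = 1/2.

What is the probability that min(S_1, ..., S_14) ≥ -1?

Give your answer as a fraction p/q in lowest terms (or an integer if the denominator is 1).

Answer: 6435/16384

Derivation:
Let f(t,s) = #length-t paths at position s with S_1..S_t all ≥ -1.
f(t,s) = f(t-1,s-1) + f(t-1,s+1) for s ≥ -1; f(t,s) = 0 for s < -1.
t=0: f(0,0)=1
t=1: f(1,-1)=1 f(1,1)=1
t=2: f(2,0)=2 f(2,2)=1
t=3: f(3,-1)=2 f(3,1)=3 f(3,3)=1
t=4: f(4,0)=5 f(4,2)=4 f(4,4)=1
t=5: f(5,-1)=5 f(5,1)=9 f(5,3)=5 f(5,5)=1
t=6: f(6,0)=14 f(6,2)=14 f(6,4)=6 f(6,6)=1
t=7: f(7,-1)=14 f(7,1)=28 f(7,3)=20 f(7,5)=7 f(7,7)=1
t=8: f(8,0)=42 f(8,2)=48 f(8,4)=27 f(8,6)=8 f(8,8)=1
t=9: f(9,-1)=42 f(9,1)=90 f(9,3)=75 f(9,5)=35 f(9,7)=9 f(9,9)=1
t=10: f(10,0)=132 f(10,2)=165 f(10,4)=110 f(10,6)=44 f(10,8)=10 f(10,10)=1
t=11: f(11,-1)=132 f(11,1)=297 f(11,3)=275 f(11,5)=154 f(11,7)=54 f(11,9)=11 f(11,11)=1
t=12: f(12,0)=429 f(12,2)=572 f(12,4)=429 f(12,6)=208 f(12,8)=65 f(12,10)=12 f(12,12)=1
t=13: f(13,-1)=429 f(13,1)=1001 f(13,3)=1001 f(13,5)=637 f(13,7)=273 f(13,9)=77 f(13,11)=13 f(13,13)=1
t=14: f(14,0)=1430 f(14,2)=2002 f(14,4)=1638 f(14,6)=910 f(14,8)=350 f(14,10)=90 f(14,12)=14 f(14,14)=1
Σ_s f(14,s) = 6435
P = 6435/16384 = 6435/16384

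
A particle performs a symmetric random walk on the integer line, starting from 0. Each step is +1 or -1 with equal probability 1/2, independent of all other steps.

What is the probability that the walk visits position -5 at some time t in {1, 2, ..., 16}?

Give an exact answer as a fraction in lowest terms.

Count via complement. Let g(t,s) = #length-t paths at position s with S_1..S_t all ≠ -5.
g(t,s) = g(t-1,s-1) + g(t-1,s+1) for s ≠ -5; g(t,-5) = 0.
t=0: g(0,0)=1
t=1: g(1,-1)=1 g(1,1)=1
t=2: g(2,-2)=1 g(2,0)=2 g(2,2)=1
t=3: g(3,-3)=1 g(3,-1)=3 g(3,1)=3 g(3,3)=1
t=4: g(4,-4)=1 g(4,-2)=4 g(4,0)=6 g(4,2)=4 g(4,4)=1
t=5: g(5,-3)=5 g(5,-1)=10 g(5,1)=10 g(5,3)=5 g(5,5)=1
t=6: g(6,-4)=5 g(6,-2)=15 g(6,0)=20 g(6,2)=15 g(6,4)=6 g(6,6)=1
t=7: g(7,-3)=20 g(7,-1)=35 g(7,1)=35 g(7,3)=21 g(7,5)=7 g(7,7)=1
t=8: g(8,-4)=20 g(8,-2)=55 g(8,0)=70 g(8,2)=56 g(8,4)=28 g(8,6)=8 g(8,8)=1
t=9: g(9,-3)=75 g(9,-1)=125 g(9,1)=126 g(9,3)=84 g(9,5)=36 g(9,7)=9 g(9,9)=1
t=10: g(10,-4)=75 g(10,-2)=200 g(10,0)=251 g(10,2)=210 g(10,4)=120 g(10,6)=45 g(10,8)=10 g(10,10)=1
t=11: g(11,-3)=275 g(11,-1)=451 g(11,1)=461 g(11,3)=330 g(11,5)=165 g(11,7)=55 g(11,9)=11 g(11,11)=1
t=12: g(12,-4)=275 g(12,-2)=726 g(12,0)=912 g(12,2)=791 g(12,4)=495 g(12,6)=220 g(12,8)=66 g(12,10)=12 g(12,12)=1
t=13: g(13,-3)=1001 g(13,-1)=1638 g(13,1)=1703 g(13,3)=1286 g(13,5)=715 g(13,7)=286 g(13,9)=78 g(13,11)=13 g(13,13)=1
t=14: g(14,-4)=1001 g(14,-2)=2639 g(14,0)=3341 g(14,2)=2989 g(14,4)=2001 g(14,6)=1001 g(14,8)=364 g(14,10)=91 g(14,12)=14 g(14,14)=1
t=15: g(15,-3)=3640 g(15,-1)=5980 g(15,1)=6330 g(15,3)=4990 g(15,5)=3002 g(15,7)=1365 g(15,9)=455 g(15,11)=105 g(15,13)=15 g(15,15)=1
t=16: g(16,-4)=3640 g(16,-2)=9620 g(16,0)=12310 g(16,2)=11320 g(16,4)=7992 g(16,6)=4367 g(16,8)=1820 g(16,10)=560 g(16,12)=120 g(16,14)=16 g(16,16)=1
Paths never hitting -5: Σ_s g(16,s) = 51766
Paths hitting -5: 2^16 - 51766 = 13770
P = 13770/65536 = 6885/32768

Answer: 6885/32768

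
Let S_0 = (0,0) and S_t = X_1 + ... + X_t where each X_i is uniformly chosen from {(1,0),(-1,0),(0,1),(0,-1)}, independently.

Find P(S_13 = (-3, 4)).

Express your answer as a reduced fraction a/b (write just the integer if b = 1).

Let h be the number of horizontal steps (so 13-h are vertical). To end at (-3,4) need (h-3)/2 right-steps and ((13-h)+4)/2 up-steps.
Sum over h with 3 ≤ h ≤ 9, h ≡ 1 (mod 2), 13-h ≡ 0 (mod 2):
h=3: C(13,3)·C(3,0)·C(10,7) = 286·1·120 = 34320
h=5: C(13,5)·C(5,1)·C(8,6) = 1287·5·28 = 180180
h=7: C(13,7)·C(7,2)·C(6,5) = 1716·21·6 = 216216
h=9: C(13,9)·C(9,3)·C(4,4) = 715·84·1 = 60060
Total favorable: 490776
Total paths: 4^13 = 67108864
P = 490776/67108864 = 61347/8388608

Answer: 61347/8388608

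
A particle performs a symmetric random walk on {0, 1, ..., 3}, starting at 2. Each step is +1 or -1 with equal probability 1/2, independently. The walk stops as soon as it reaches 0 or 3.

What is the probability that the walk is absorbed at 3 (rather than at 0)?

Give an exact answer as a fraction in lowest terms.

Answer: 2/3

Derivation:
Symmetric walk (p = 1/2): the harmonic-function argument gives P(hit 3 before 0 | start at 2) = a/N.
P = 2/3 = 2/3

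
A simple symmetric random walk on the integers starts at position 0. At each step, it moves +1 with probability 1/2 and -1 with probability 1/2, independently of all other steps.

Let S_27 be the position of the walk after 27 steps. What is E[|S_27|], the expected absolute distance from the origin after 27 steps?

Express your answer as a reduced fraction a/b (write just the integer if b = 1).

Answer: 35102025/8388608

Derivation:
S_27 takes values m ≡ 1 (mod 2) with |m| ≤ 27; P(S_27=m) = C(27,(27+m)/2)/2^27.
Total paths: 2^27 = 134217728
Distribution: P(S=-27)=1/134217728, P(S=-25)=27/134217728, P(S=-23)=351/134217728, P(S=-21)=2925/134217728, P(S=-19)=17550/134217728, P(S=-17)=80730/134217728, P(S=-15)=296010/134217728, P(S=-13)=888030/134217728, P(S=-11)=2220075/134217728, P(S=-9)=4686825/134217728, P(S=-7)=8436285/134217728, P(S=-5)=13037895/134217728, P(S=-3)=17383860/134217728, P(S=-1)=20058300/134217728, P(S=1)=20058300/134217728, P(S=3)=17383860/134217728, P(S=5)=13037895/134217728, P(S=7)=8436285/134217728, P(S=9)=4686825/134217728, P(S=11)=2220075/134217728, P(S=13)=888030/134217728, P(S=15)=296010/134217728, P(S=17)=80730/134217728, P(S=19)=17550/134217728, P(S=21)=2925/134217728, P(S=23)=351/134217728, P(S=25)=27/134217728, P(S=27)=1/134217728
E[|S_27|] = Σ_m |m|·P(S_27=m) = 561632400/134217728 = 35102025/8388608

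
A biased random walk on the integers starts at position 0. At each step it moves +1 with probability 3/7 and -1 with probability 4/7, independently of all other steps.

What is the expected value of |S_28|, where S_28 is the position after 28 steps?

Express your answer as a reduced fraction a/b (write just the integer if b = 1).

Answer: 350225784366252768457636/65712362363534280139543

Derivation:
S_28 takes values m ≡ 0 (mod 2) with |m| ≤ 28; P(S_28=m) = C(28,(28+m)/2) · (3/7)^((28+m)/2) · (4/7)^((28-m)/2).
Distribution: P(S=-28)=72057594037927936/459986536544739960976801, P(S=-26)=216172782113783808/65712362363534280139543, P(S=-24)=2188749418902061056/65712362363534280139543, P(S=-22)=14226871222863396864/65712362363534280139543, P(S=-20)=66688458857172172800/65712362363534280139543, P(S=-18)=240078451885819822080/65712362363534280139543, P(S=-16)=690225549171731988480/65712362363534280139543, P(S=-14)=11388721561333577809920/459986536544739960976801, P(S=-12)=3203077939125068759040/65712362363534280139543, P(S=-10)=5338463231875114598400/65712362363534280139543, P(S=-8)=7607310105422038302720/65712362363534280139543, P(S=-6)=9336244220290683371520/65712362363534280139543, P(S=-4)=9919759484058851082240/65712362363534280139543, P(S=-2)=9156701062208170229760/65712362363534280139543, P(S=0)=51506443474920957542400/459986536544739960976801, P(S=2)=5150644347492095754240/65712362363534280139543, P(S=4)=3138673899252995850240/65712362363534280139543, P(S=6)=1661650887839821332480/65712362363534280139543, P(S=8)=761589990259918110720/65712362363534280139543, P(S=10)=300627627734178201600/65712362363534280139543, P(S=12)=101461824360285143040/65712362363534280139543, P(S=14)=202923648720570286080/459986536544739960976801, P(S=16)=6917851660928532480/65712362363534280139543, P(S=18)=1353492716268625920/65712362363534280139543, P(S=20)=211483236916972800/65712362363534280139543, P(S=22)=25377988430036736/65712362363534280139543, P(S=24)=2196172075676256/65712362363534280139543, P(S=26)=122009559759792/65712362363534280139543, P(S=28)=22876792454961/459986536544739960976801
E[|S_28|] = Σ_m |m|·P(S_28=m) = 350225784366252768457636/65712362363534280139543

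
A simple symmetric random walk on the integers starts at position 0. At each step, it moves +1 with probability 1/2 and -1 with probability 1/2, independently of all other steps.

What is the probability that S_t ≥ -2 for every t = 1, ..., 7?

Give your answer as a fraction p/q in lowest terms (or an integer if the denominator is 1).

Answer: 91/128

Derivation:
Let f(t,s) = #length-t paths at position s with S_1..S_t all ≥ -2.
f(t,s) = f(t-1,s-1) + f(t-1,s+1) for s ≥ -2; f(t,s) = 0 for s < -2.
t=0: f(0,0)=1
t=1: f(1,-1)=1 f(1,1)=1
t=2: f(2,-2)=1 f(2,0)=2 f(2,2)=1
t=3: f(3,-1)=3 f(3,1)=3 f(3,3)=1
t=4: f(4,-2)=3 f(4,0)=6 f(4,2)=4 f(4,4)=1
t=5: f(5,-1)=9 f(5,1)=10 f(5,3)=5 f(5,5)=1
t=6: f(6,-2)=9 f(6,0)=19 f(6,2)=15 f(6,4)=6 f(6,6)=1
t=7: f(7,-1)=28 f(7,1)=34 f(7,3)=21 f(7,5)=7 f(7,7)=1
Σ_s f(7,s) = 91
P = 91/128 = 91/128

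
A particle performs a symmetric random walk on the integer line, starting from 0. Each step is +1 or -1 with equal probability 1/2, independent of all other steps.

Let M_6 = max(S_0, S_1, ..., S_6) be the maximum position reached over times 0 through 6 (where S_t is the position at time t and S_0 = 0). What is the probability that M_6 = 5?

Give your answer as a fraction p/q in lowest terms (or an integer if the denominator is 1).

Let M_6 = max(S_0,...,S_6). Use the reflection principle: for j ≥ 1, #{paths with M_6 ≥ j} = #{S_6 ≥ j} + #{S_6 ≥ j+1}.
By reflection, #{M_6 ≥ 5} = #{S_6 ≥ 5} + #{S_6 ≥ 6} = 1 + 1 = 2.
#{M_6 ≥ 6} = #{S_6 ≥ 6} + #{S_6 ≥ 7} = 1 + 0 = 1.
#{M_6 = 5} = 2 - 1 = 1.
P(M_6 = 5) = 1/64 = 1/64

Answer: 1/64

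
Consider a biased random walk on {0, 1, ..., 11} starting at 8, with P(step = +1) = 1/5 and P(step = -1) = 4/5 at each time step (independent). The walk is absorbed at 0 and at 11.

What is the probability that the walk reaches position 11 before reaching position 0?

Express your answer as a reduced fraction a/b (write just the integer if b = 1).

Answer: 21845/1398101

Derivation:
Biased walk: p = 1/5, q = 4/5, r = q/p = 4
Gambler's ruin: P(hit 11 before 0 | start at 8) = (1 - r^a)/(1 - r^N)
r^8 = 65536; r^11 = 4194304
P = (1 - 65536) / (1 - 4194304) = -65535 / -4194303 = 21845/1398101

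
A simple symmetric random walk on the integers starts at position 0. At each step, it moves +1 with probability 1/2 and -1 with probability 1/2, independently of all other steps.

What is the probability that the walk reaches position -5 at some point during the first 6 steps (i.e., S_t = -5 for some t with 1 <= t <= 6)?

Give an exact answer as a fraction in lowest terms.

Answer: 1/32

Derivation:
Count via complement. Let g(t,s) = #length-t paths at position s with S_1..S_t all ≠ -5.
g(t,s) = g(t-1,s-1) + g(t-1,s+1) for s ≠ -5; g(t,-5) = 0.
t=0: g(0,0)=1
t=1: g(1,-1)=1 g(1,1)=1
t=2: g(2,-2)=1 g(2,0)=2 g(2,2)=1
t=3: g(3,-3)=1 g(3,-1)=3 g(3,1)=3 g(3,3)=1
t=4: g(4,-4)=1 g(4,-2)=4 g(4,0)=6 g(4,2)=4 g(4,4)=1
t=5: g(5,-3)=5 g(5,-1)=10 g(5,1)=10 g(5,3)=5 g(5,5)=1
t=6: g(6,-4)=5 g(6,-2)=15 g(6,0)=20 g(6,2)=15 g(6,4)=6 g(6,6)=1
Paths never hitting -5: Σ_s g(6,s) = 62
Paths hitting -5: 2^6 - 62 = 2
P = 2/64 = 1/32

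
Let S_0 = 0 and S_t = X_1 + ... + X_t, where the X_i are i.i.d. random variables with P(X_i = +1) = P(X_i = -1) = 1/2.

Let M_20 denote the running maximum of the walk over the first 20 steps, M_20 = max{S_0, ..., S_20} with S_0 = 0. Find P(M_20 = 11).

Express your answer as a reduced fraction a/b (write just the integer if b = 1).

Let M_20 = max(S_0,...,S_20). Use the reflection principle: for j ≥ 1, #{paths with M_20 ≥ j} = #{S_20 ≥ j} + #{S_20 ≥ j+1}.
By reflection, #{M_20 ≥ 11} = #{S_20 ≥ 11} + #{S_20 ≥ 12} = 6196 + 6196 = 12392.
#{M_20 ≥ 12} = #{S_20 ≥ 12} + #{S_20 ≥ 13} = 6196 + 1351 = 7547.
#{M_20 = 11} = 12392 - 7547 = 4845.
P(M_20 = 11) = 4845/1048576 = 4845/1048576

Answer: 4845/1048576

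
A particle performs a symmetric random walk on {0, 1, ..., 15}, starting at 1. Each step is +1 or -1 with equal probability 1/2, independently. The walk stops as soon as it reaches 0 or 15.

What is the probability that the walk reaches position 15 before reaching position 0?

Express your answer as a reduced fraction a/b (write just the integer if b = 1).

Symmetric walk (p = 1/2): the harmonic-function argument gives P(hit 15 before 0 | start at 1) = a/N.
P = 1/15 = 1/15

Answer: 1/15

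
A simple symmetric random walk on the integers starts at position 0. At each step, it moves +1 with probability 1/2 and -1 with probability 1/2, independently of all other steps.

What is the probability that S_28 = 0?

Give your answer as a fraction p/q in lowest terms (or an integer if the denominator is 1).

To return to 0 after 28 steps: need exactly 14 steps of +1 and 14 of -1.
Favorable paths: C(28,14) = 40116600
Total paths: 2^28 = 268435456
P = 40116600/268435456 = 5014575/33554432

Answer: 5014575/33554432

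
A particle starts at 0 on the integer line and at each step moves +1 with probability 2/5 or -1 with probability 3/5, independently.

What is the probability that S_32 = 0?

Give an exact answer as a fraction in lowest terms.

Answer: 339142768681303277568/4656612873077392578125

Derivation:
To be at 0 after 32 steps: need exactly 16 steps of +1 and 16 of -1.
Number of such sequences: C(32,16) = 601080390
Each has probability (2/5)^16 · (3/5)^16 = 2821109907456/23283064365386962890625
P = 601080390 · 2821109907456/23283064365386962890625 = 339142768681303277568/4656612873077392578125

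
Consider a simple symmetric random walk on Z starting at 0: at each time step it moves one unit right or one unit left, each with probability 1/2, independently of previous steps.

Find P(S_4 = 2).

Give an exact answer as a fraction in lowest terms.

Answer: 1/4

Derivation:
To reach position 2 after 4 steps: need 3 steps of +1 and 1 of -1.
Favorable paths: C(4,3) = 4
Total paths: 2^4 = 16
P = 4/16 = 1/4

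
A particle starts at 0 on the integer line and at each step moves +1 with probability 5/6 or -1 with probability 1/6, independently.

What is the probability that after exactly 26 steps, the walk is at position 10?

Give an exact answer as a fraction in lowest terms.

To reach position 10 after 26 steps: need 18 steps of +1 and 8 steps of -1.
Number of such sequences: C(26,18) = 1562275
Each has probability (5/6)^18 · (1/6)^8 = 3814697265625/170581728179578208256
P = 1562275 · 3814697265625/170581728179578208256 = 5959606170654296875/170581728179578208256

Answer: 5959606170654296875/170581728179578208256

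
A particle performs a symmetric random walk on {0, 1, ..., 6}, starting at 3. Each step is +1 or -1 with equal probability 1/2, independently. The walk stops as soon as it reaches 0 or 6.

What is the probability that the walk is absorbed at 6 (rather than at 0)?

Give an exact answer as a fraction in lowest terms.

Answer: 1/2

Derivation:
Symmetric walk (p = 1/2): the harmonic-function argument gives P(hit 6 before 0 | start at 3) = a/N.
P = 3/6 = 1/2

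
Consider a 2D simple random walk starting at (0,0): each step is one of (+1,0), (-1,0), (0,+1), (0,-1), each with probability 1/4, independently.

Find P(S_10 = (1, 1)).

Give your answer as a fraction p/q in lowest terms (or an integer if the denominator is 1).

Let h be the number of horizontal steps (so 10-h are vertical). To end at (1,1) need (h+1)/2 right-steps and ((10-h)+1)/2 up-steps.
Sum over h with 1 ≤ h ≤ 9, h ≡ 1 (mod 2), 10-h ≡ 1 (mod 2):
h=1: C(10,1)·C(1,1)·C(9,5) = 10·1·126 = 1260
h=3: C(10,3)·C(3,2)·C(7,4) = 120·3·35 = 12600
h=5: C(10,5)·C(5,3)·C(5,3) = 252·10·10 = 25200
h=7: C(10,7)·C(7,4)·C(3,2) = 120·35·3 = 12600
h=9: C(10,9)·C(9,5)·C(1,1) = 10·126·1 = 1260
Total favorable: 52920
Total paths: 4^10 = 1048576
P = 52920/1048576 = 6615/131072

Answer: 6615/131072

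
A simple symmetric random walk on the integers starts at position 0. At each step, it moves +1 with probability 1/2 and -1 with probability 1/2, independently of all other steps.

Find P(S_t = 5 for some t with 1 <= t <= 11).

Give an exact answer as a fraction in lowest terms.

Answer: 299/2048

Derivation:
Count via complement. Let g(t,s) = #length-t paths at position s with S_1..S_t all ≠ 5.
g(t,s) = g(t-1,s-1) + g(t-1,s+1) for s ≠ 5; g(t,5) = 0.
t=0: g(0,0)=1
t=1: g(1,-1)=1 g(1,1)=1
t=2: g(2,-2)=1 g(2,0)=2 g(2,2)=1
t=3: g(3,-3)=1 g(3,-1)=3 g(3,1)=3 g(3,3)=1
t=4: g(4,-4)=1 g(4,-2)=4 g(4,0)=6 g(4,2)=4 g(4,4)=1
t=5: g(5,-5)=1 g(5,-3)=5 g(5,-1)=10 g(5,1)=10 g(5,3)=5
t=6: g(6,-6)=1 g(6,-4)=6 g(6,-2)=15 g(6,0)=20 g(6,2)=15 g(6,4)=5
t=7: g(7,-7)=1 g(7,-5)=7 g(7,-3)=21 g(7,-1)=35 g(7,1)=35 g(7,3)=20
t=8: g(8,-8)=1 g(8,-6)=8 g(8,-4)=28 g(8,-2)=56 g(8,0)=70 g(8,2)=55 g(8,4)=20
t=9: g(9,-9)=1 g(9,-7)=9 g(9,-5)=36 g(9,-3)=84 g(9,-1)=126 g(9,1)=125 g(9,3)=75
t=10: g(10,-10)=1 g(10,-8)=10 g(10,-6)=45 g(10,-4)=120 g(10,-2)=210 g(10,0)=251 g(10,2)=200 g(10,4)=75
t=11: g(11,-11)=1 g(11,-9)=11 g(11,-7)=55 g(11,-5)=165 g(11,-3)=330 g(11,-1)=461 g(11,1)=451 g(11,3)=275
Paths never hitting 5: Σ_s g(11,s) = 1749
Paths hitting 5: 2^11 - 1749 = 299
P = 299/2048 = 299/2048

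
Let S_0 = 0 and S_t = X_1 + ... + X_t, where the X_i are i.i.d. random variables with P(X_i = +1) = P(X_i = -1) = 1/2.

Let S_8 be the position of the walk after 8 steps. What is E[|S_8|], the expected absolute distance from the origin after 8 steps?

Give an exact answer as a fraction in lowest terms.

S_8 takes values m ≡ 0 (mod 2) with |m| ≤ 8; P(S_8=m) = C(8,(8+m)/2)/2^8.
Total paths: 2^8 = 256
Distribution: P(S=-8)=1/256, P(S=-6)=8/256, P(S=-4)=28/256, P(S=-2)=56/256, P(S=0)=70/256, P(S=2)=56/256, P(S=4)=28/256, P(S=6)=8/256, P(S=8)=1/256
E[|S_8|] = Σ_m |m|·P(S_8=m) = 560/256 = 35/16

Answer: 35/16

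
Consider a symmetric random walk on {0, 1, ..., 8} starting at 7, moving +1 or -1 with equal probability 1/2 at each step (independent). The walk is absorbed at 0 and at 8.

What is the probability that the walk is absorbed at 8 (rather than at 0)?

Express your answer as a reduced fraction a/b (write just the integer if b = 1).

Answer: 7/8

Derivation:
Symmetric walk (p = 1/2): the harmonic-function argument gives P(hit 8 before 0 | start at 7) = a/N.
P = 7/8 = 7/8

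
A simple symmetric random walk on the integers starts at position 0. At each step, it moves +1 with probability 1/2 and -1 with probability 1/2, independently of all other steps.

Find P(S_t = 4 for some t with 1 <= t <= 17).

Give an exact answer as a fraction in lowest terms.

Answer: 10889/32768

Derivation:
Count via complement. Let g(t,s) = #length-t paths at position s with S_1..S_t all ≠ 4.
g(t,s) = g(t-1,s-1) + g(t-1,s+1) for s ≠ 4; g(t,4) = 0.
t=0: g(0,0)=1
t=1: g(1,-1)=1 g(1,1)=1
t=2: g(2,-2)=1 g(2,0)=2 g(2,2)=1
t=3: g(3,-3)=1 g(3,-1)=3 g(3,1)=3 g(3,3)=1
t=4: g(4,-4)=1 g(4,-2)=4 g(4,0)=6 g(4,2)=4
t=5: g(5,-5)=1 g(5,-3)=5 g(5,-1)=10 g(5,1)=10 g(5,3)=4
t=6: g(6,-6)=1 g(6,-4)=6 g(6,-2)=15 g(6,0)=20 g(6,2)=14
t=7: g(7,-7)=1 g(7,-5)=7 g(7,-3)=21 g(7,-1)=35 g(7,1)=34 g(7,3)=14
t=8: g(8,-8)=1 g(8,-6)=8 g(8,-4)=28 g(8,-2)=56 g(8,0)=69 g(8,2)=48
t=9: g(9,-9)=1 g(9,-7)=9 g(9,-5)=36 g(9,-3)=84 g(9,-1)=125 g(9,1)=117 g(9,3)=48
t=10: g(10,-10)=1 g(10,-8)=10 g(10,-6)=45 g(10,-4)=120 g(10,-2)=209 g(10,0)=242 g(10,2)=165
t=11: g(11,-11)=1 g(11,-9)=11 g(11,-7)=55 g(11,-5)=165 g(11,-3)=329 g(11,-1)=451 g(11,1)=407 g(11,3)=165
t=12: g(12,-12)=1 g(12,-10)=12 g(12,-8)=66 g(12,-6)=220 g(12,-4)=494 g(12,-2)=780 g(12,0)=858 g(12,2)=572
t=13: g(13,-13)=1 g(13,-11)=13 g(13,-9)=78 g(13,-7)=286 g(13,-5)=714 g(13,-3)=1274 g(13,-1)=1638 g(13,1)=1430 g(13,3)=572
t=14: g(14,-14)=1 g(14,-12)=14 g(14,-10)=91 g(14,-8)=364 g(14,-6)=1000 g(14,-4)=1988 g(14,-2)=2912 g(14,0)=3068 g(14,2)=2002
t=15: g(15,-15)=1 g(15,-13)=15 g(15,-11)=105 g(15,-9)=455 g(15,-7)=1364 g(15,-5)=2988 g(15,-3)=4900 g(15,-1)=5980 g(15,1)=5070 g(15,3)=2002
t=16: g(16,-16)=1 g(16,-14)=16 g(16,-12)=120 g(16,-10)=560 g(16,-8)=1819 g(16,-6)=4352 g(16,-4)=7888 g(16,-2)=10880 g(16,0)=11050 g(16,2)=7072
t=17: g(17,-17)=1 g(17,-15)=17 g(17,-13)=136 g(17,-11)=680 g(17,-9)=2379 g(17,-7)=6171 g(17,-5)=12240 g(17,-3)=18768 g(17,-1)=21930 g(17,1)=18122 g(17,3)=7072
Paths never hitting 4: Σ_s g(17,s) = 87516
Paths hitting 4: 2^17 - 87516 = 43556
P = 43556/131072 = 10889/32768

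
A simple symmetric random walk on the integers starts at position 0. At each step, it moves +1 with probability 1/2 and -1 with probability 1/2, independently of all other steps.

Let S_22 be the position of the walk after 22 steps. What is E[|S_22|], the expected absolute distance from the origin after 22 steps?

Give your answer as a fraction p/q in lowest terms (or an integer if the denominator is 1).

Answer: 969969/262144

Derivation:
S_22 takes values m ≡ 0 (mod 2) with |m| ≤ 22; P(S_22=m) = C(22,(22+m)/2)/2^22.
Total paths: 2^22 = 4194304
Distribution: P(S=-22)=1/4194304, P(S=-20)=22/4194304, P(S=-18)=231/4194304, P(S=-16)=1540/4194304, P(S=-14)=7315/4194304, P(S=-12)=26334/4194304, P(S=-10)=74613/4194304, P(S=-8)=170544/4194304, P(S=-6)=319770/4194304, P(S=-4)=497420/4194304, P(S=-2)=646646/4194304, P(S=0)=705432/4194304, P(S=2)=646646/4194304, P(S=4)=497420/4194304, P(S=6)=319770/4194304, P(S=8)=170544/4194304, P(S=10)=74613/4194304, P(S=12)=26334/4194304, P(S=14)=7315/4194304, P(S=16)=1540/4194304, P(S=18)=231/4194304, P(S=20)=22/4194304, P(S=22)=1/4194304
E[|S_22|] = Σ_m |m|·P(S_22=m) = 15519504/4194304 = 969969/262144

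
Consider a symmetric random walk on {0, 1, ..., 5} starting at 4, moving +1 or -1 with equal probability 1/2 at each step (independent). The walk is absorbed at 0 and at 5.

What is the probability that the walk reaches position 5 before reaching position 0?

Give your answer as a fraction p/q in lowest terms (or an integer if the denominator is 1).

Answer: 4/5

Derivation:
Symmetric walk (p = 1/2): the harmonic-function argument gives P(hit 5 before 0 | start at 4) = a/N.
P = 4/5 = 4/5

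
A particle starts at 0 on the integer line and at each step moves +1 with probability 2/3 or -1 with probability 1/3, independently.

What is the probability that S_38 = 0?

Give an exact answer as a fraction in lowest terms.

To be at 0 after 38 steps: need exactly 19 steps of +1 and 19 of -1.
Number of such sequences: C(38,19) = 35345263800
Each has probability (2/3)^19 · (1/3)^19 = 524288/1350851717672992089
P = 35345263800 · 524288/1350851717672992089 = 6177032555724800/450283905890997363

Answer: 6177032555724800/450283905890997363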